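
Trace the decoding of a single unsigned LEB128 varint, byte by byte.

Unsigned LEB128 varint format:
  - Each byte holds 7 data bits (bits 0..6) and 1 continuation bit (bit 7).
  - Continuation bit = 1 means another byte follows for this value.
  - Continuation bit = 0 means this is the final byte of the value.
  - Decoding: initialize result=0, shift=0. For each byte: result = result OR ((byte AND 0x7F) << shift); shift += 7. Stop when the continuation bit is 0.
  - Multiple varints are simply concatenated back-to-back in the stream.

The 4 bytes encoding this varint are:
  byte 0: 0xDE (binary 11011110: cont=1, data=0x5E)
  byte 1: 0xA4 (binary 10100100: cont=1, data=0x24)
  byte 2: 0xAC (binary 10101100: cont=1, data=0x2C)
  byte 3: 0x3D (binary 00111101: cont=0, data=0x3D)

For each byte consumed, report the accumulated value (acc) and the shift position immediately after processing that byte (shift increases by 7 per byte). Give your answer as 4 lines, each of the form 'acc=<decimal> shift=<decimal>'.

byte 0=0xDE: payload=0x5E=94, contrib = 94<<0 = 94; acc -> 94, shift -> 7
byte 1=0xA4: payload=0x24=36, contrib = 36<<7 = 4608; acc -> 4702, shift -> 14
byte 2=0xAC: payload=0x2C=44, contrib = 44<<14 = 720896; acc -> 725598, shift -> 21
byte 3=0x3D: payload=0x3D=61, contrib = 61<<21 = 127926272; acc -> 128651870, shift -> 28

Answer: acc=94 shift=7
acc=4702 shift=14
acc=725598 shift=21
acc=128651870 shift=28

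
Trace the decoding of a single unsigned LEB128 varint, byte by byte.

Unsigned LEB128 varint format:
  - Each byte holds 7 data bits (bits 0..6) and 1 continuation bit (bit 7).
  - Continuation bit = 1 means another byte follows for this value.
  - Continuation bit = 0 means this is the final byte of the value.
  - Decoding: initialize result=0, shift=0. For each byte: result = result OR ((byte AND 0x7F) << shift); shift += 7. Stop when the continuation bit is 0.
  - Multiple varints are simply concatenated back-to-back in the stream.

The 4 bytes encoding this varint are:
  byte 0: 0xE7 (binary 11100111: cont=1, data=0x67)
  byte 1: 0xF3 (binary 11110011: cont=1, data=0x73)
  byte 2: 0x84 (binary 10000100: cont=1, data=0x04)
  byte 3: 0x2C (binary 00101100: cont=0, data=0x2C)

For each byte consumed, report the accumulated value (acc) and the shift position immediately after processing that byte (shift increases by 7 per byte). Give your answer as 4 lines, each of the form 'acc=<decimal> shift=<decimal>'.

Answer: acc=103 shift=7
acc=14823 shift=14
acc=80359 shift=21
acc=92355047 shift=28

Derivation:
byte 0=0xE7: payload=0x67=103, contrib = 103<<0 = 103; acc -> 103, shift -> 7
byte 1=0xF3: payload=0x73=115, contrib = 115<<7 = 14720; acc -> 14823, shift -> 14
byte 2=0x84: payload=0x04=4, contrib = 4<<14 = 65536; acc -> 80359, shift -> 21
byte 3=0x2C: payload=0x2C=44, contrib = 44<<21 = 92274688; acc -> 92355047, shift -> 28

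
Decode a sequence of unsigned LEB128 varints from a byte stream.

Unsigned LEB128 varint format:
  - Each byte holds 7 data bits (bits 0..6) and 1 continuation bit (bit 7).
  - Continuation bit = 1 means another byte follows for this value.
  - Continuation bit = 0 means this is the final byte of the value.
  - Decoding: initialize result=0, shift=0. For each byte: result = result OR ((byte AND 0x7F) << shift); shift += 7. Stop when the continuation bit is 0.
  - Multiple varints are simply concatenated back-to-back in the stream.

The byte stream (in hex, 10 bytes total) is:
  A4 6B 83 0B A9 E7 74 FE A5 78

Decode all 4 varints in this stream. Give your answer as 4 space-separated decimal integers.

  byte[0]=0xA4 cont=1 payload=0x24=36: acc |= 36<<0 -> acc=36 shift=7
  byte[1]=0x6B cont=0 payload=0x6B=107: acc |= 107<<7 -> acc=13732 shift=14 [end]
Varint 1: bytes[0:2] = A4 6B -> value 13732 (2 byte(s))
  byte[2]=0x83 cont=1 payload=0x03=3: acc |= 3<<0 -> acc=3 shift=7
  byte[3]=0x0B cont=0 payload=0x0B=11: acc |= 11<<7 -> acc=1411 shift=14 [end]
Varint 2: bytes[2:4] = 83 0B -> value 1411 (2 byte(s))
  byte[4]=0xA9 cont=1 payload=0x29=41: acc |= 41<<0 -> acc=41 shift=7
  byte[5]=0xE7 cont=1 payload=0x67=103: acc |= 103<<7 -> acc=13225 shift=14
  byte[6]=0x74 cont=0 payload=0x74=116: acc |= 116<<14 -> acc=1913769 shift=21 [end]
Varint 3: bytes[4:7] = A9 E7 74 -> value 1913769 (3 byte(s))
  byte[7]=0xFE cont=1 payload=0x7E=126: acc |= 126<<0 -> acc=126 shift=7
  byte[8]=0xA5 cont=1 payload=0x25=37: acc |= 37<<7 -> acc=4862 shift=14
  byte[9]=0x78 cont=0 payload=0x78=120: acc |= 120<<14 -> acc=1970942 shift=21 [end]
Varint 4: bytes[7:10] = FE A5 78 -> value 1970942 (3 byte(s))

Answer: 13732 1411 1913769 1970942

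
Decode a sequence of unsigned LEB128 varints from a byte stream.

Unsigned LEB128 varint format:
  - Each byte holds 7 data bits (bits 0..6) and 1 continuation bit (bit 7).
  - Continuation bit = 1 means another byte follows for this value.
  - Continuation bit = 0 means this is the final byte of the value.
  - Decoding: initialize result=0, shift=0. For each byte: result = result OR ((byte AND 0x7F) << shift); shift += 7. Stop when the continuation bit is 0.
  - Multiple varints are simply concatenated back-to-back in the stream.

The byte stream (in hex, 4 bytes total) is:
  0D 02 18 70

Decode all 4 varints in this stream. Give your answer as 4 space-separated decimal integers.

Answer: 13 2 24 112

Derivation:
  byte[0]=0x0D cont=0 payload=0x0D=13: acc |= 13<<0 -> acc=13 shift=7 [end]
Varint 1: bytes[0:1] = 0D -> value 13 (1 byte(s))
  byte[1]=0x02 cont=0 payload=0x02=2: acc |= 2<<0 -> acc=2 shift=7 [end]
Varint 2: bytes[1:2] = 02 -> value 2 (1 byte(s))
  byte[2]=0x18 cont=0 payload=0x18=24: acc |= 24<<0 -> acc=24 shift=7 [end]
Varint 3: bytes[2:3] = 18 -> value 24 (1 byte(s))
  byte[3]=0x70 cont=0 payload=0x70=112: acc |= 112<<0 -> acc=112 shift=7 [end]
Varint 4: bytes[3:4] = 70 -> value 112 (1 byte(s))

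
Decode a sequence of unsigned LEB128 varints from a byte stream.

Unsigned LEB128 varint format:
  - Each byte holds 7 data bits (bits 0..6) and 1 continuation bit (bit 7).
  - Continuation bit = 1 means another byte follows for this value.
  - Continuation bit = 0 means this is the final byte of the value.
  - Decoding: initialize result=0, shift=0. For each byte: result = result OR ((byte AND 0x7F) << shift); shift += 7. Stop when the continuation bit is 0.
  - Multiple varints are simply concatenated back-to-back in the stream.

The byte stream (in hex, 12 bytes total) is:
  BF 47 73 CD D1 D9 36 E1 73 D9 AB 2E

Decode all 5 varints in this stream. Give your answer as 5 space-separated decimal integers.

Answer: 9151 115 114714829 14817 759257

Derivation:
  byte[0]=0xBF cont=1 payload=0x3F=63: acc |= 63<<0 -> acc=63 shift=7
  byte[1]=0x47 cont=0 payload=0x47=71: acc |= 71<<7 -> acc=9151 shift=14 [end]
Varint 1: bytes[0:2] = BF 47 -> value 9151 (2 byte(s))
  byte[2]=0x73 cont=0 payload=0x73=115: acc |= 115<<0 -> acc=115 shift=7 [end]
Varint 2: bytes[2:3] = 73 -> value 115 (1 byte(s))
  byte[3]=0xCD cont=1 payload=0x4D=77: acc |= 77<<0 -> acc=77 shift=7
  byte[4]=0xD1 cont=1 payload=0x51=81: acc |= 81<<7 -> acc=10445 shift=14
  byte[5]=0xD9 cont=1 payload=0x59=89: acc |= 89<<14 -> acc=1468621 shift=21
  byte[6]=0x36 cont=0 payload=0x36=54: acc |= 54<<21 -> acc=114714829 shift=28 [end]
Varint 3: bytes[3:7] = CD D1 D9 36 -> value 114714829 (4 byte(s))
  byte[7]=0xE1 cont=1 payload=0x61=97: acc |= 97<<0 -> acc=97 shift=7
  byte[8]=0x73 cont=0 payload=0x73=115: acc |= 115<<7 -> acc=14817 shift=14 [end]
Varint 4: bytes[7:9] = E1 73 -> value 14817 (2 byte(s))
  byte[9]=0xD9 cont=1 payload=0x59=89: acc |= 89<<0 -> acc=89 shift=7
  byte[10]=0xAB cont=1 payload=0x2B=43: acc |= 43<<7 -> acc=5593 shift=14
  byte[11]=0x2E cont=0 payload=0x2E=46: acc |= 46<<14 -> acc=759257 shift=21 [end]
Varint 5: bytes[9:12] = D9 AB 2E -> value 759257 (3 byte(s))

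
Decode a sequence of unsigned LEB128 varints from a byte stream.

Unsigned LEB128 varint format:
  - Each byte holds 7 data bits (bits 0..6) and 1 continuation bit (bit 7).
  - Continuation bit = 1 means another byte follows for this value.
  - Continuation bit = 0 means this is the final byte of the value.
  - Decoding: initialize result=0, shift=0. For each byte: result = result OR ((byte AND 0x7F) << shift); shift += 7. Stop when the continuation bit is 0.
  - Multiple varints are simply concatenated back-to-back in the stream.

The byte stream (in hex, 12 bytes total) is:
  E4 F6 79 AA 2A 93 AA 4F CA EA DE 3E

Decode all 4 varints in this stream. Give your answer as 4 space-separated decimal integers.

Answer: 1997668 5418 1299731 131577162

Derivation:
  byte[0]=0xE4 cont=1 payload=0x64=100: acc |= 100<<0 -> acc=100 shift=7
  byte[1]=0xF6 cont=1 payload=0x76=118: acc |= 118<<7 -> acc=15204 shift=14
  byte[2]=0x79 cont=0 payload=0x79=121: acc |= 121<<14 -> acc=1997668 shift=21 [end]
Varint 1: bytes[0:3] = E4 F6 79 -> value 1997668 (3 byte(s))
  byte[3]=0xAA cont=1 payload=0x2A=42: acc |= 42<<0 -> acc=42 shift=7
  byte[4]=0x2A cont=0 payload=0x2A=42: acc |= 42<<7 -> acc=5418 shift=14 [end]
Varint 2: bytes[3:5] = AA 2A -> value 5418 (2 byte(s))
  byte[5]=0x93 cont=1 payload=0x13=19: acc |= 19<<0 -> acc=19 shift=7
  byte[6]=0xAA cont=1 payload=0x2A=42: acc |= 42<<7 -> acc=5395 shift=14
  byte[7]=0x4F cont=0 payload=0x4F=79: acc |= 79<<14 -> acc=1299731 shift=21 [end]
Varint 3: bytes[5:8] = 93 AA 4F -> value 1299731 (3 byte(s))
  byte[8]=0xCA cont=1 payload=0x4A=74: acc |= 74<<0 -> acc=74 shift=7
  byte[9]=0xEA cont=1 payload=0x6A=106: acc |= 106<<7 -> acc=13642 shift=14
  byte[10]=0xDE cont=1 payload=0x5E=94: acc |= 94<<14 -> acc=1553738 shift=21
  byte[11]=0x3E cont=0 payload=0x3E=62: acc |= 62<<21 -> acc=131577162 shift=28 [end]
Varint 4: bytes[8:12] = CA EA DE 3E -> value 131577162 (4 byte(s))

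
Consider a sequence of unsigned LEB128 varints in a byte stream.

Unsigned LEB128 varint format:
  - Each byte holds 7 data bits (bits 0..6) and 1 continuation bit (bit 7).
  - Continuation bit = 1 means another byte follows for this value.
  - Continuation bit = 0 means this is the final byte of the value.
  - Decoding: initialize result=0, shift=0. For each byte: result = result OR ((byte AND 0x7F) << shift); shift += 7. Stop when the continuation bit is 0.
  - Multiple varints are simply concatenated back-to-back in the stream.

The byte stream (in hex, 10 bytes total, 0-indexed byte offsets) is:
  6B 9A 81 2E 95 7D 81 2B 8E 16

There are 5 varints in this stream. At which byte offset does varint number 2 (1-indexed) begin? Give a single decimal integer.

  byte[0]=0x6B cont=0 payload=0x6B=107: acc |= 107<<0 -> acc=107 shift=7 [end]
Varint 1: bytes[0:1] = 6B -> value 107 (1 byte(s))
  byte[1]=0x9A cont=1 payload=0x1A=26: acc |= 26<<0 -> acc=26 shift=7
  byte[2]=0x81 cont=1 payload=0x01=1: acc |= 1<<7 -> acc=154 shift=14
  byte[3]=0x2E cont=0 payload=0x2E=46: acc |= 46<<14 -> acc=753818 shift=21 [end]
Varint 2: bytes[1:4] = 9A 81 2E -> value 753818 (3 byte(s))
  byte[4]=0x95 cont=1 payload=0x15=21: acc |= 21<<0 -> acc=21 shift=7
  byte[5]=0x7D cont=0 payload=0x7D=125: acc |= 125<<7 -> acc=16021 shift=14 [end]
Varint 3: bytes[4:6] = 95 7D -> value 16021 (2 byte(s))
  byte[6]=0x81 cont=1 payload=0x01=1: acc |= 1<<0 -> acc=1 shift=7
  byte[7]=0x2B cont=0 payload=0x2B=43: acc |= 43<<7 -> acc=5505 shift=14 [end]
Varint 4: bytes[6:8] = 81 2B -> value 5505 (2 byte(s))
  byte[8]=0x8E cont=1 payload=0x0E=14: acc |= 14<<0 -> acc=14 shift=7
  byte[9]=0x16 cont=0 payload=0x16=22: acc |= 22<<7 -> acc=2830 shift=14 [end]
Varint 5: bytes[8:10] = 8E 16 -> value 2830 (2 byte(s))

Answer: 1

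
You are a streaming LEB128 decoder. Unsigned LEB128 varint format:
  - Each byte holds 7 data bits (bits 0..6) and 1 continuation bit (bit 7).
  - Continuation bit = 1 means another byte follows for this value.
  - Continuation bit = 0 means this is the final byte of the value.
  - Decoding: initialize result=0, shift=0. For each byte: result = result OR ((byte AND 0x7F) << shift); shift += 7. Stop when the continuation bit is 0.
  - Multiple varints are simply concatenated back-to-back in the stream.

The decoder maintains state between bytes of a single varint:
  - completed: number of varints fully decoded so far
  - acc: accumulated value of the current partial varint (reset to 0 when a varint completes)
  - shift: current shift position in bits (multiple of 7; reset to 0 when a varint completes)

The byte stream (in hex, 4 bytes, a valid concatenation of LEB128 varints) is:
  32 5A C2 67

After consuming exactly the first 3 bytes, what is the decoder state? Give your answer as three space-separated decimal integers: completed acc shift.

byte[0]=0x32 cont=0 payload=0x32: varint #1 complete (value=50); reset -> completed=1 acc=0 shift=0
byte[1]=0x5A cont=0 payload=0x5A: varint #2 complete (value=90); reset -> completed=2 acc=0 shift=0
byte[2]=0xC2 cont=1 payload=0x42: acc |= 66<<0 -> completed=2 acc=66 shift=7

Answer: 2 66 7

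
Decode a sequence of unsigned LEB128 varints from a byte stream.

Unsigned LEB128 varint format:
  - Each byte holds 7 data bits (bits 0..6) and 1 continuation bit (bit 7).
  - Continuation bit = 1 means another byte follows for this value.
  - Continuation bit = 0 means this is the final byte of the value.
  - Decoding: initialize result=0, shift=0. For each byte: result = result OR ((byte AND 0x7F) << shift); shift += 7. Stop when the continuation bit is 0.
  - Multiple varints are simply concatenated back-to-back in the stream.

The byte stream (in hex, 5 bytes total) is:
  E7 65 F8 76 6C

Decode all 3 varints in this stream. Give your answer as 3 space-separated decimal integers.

Answer: 13031 15224 108

Derivation:
  byte[0]=0xE7 cont=1 payload=0x67=103: acc |= 103<<0 -> acc=103 shift=7
  byte[1]=0x65 cont=0 payload=0x65=101: acc |= 101<<7 -> acc=13031 shift=14 [end]
Varint 1: bytes[0:2] = E7 65 -> value 13031 (2 byte(s))
  byte[2]=0xF8 cont=1 payload=0x78=120: acc |= 120<<0 -> acc=120 shift=7
  byte[3]=0x76 cont=0 payload=0x76=118: acc |= 118<<7 -> acc=15224 shift=14 [end]
Varint 2: bytes[2:4] = F8 76 -> value 15224 (2 byte(s))
  byte[4]=0x6C cont=0 payload=0x6C=108: acc |= 108<<0 -> acc=108 shift=7 [end]
Varint 3: bytes[4:5] = 6C -> value 108 (1 byte(s))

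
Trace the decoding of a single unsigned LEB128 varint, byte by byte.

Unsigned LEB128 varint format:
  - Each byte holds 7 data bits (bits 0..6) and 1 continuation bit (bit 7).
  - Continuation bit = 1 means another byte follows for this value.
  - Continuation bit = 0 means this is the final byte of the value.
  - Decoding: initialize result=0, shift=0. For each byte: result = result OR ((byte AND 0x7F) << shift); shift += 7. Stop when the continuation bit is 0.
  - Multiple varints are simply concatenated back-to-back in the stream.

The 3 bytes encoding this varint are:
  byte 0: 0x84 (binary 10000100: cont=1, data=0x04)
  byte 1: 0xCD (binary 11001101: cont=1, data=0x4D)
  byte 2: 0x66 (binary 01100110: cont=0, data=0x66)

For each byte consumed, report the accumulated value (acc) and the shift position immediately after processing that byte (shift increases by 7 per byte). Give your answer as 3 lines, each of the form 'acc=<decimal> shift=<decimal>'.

Answer: acc=4 shift=7
acc=9860 shift=14
acc=1681028 shift=21

Derivation:
byte 0=0x84: payload=0x04=4, contrib = 4<<0 = 4; acc -> 4, shift -> 7
byte 1=0xCD: payload=0x4D=77, contrib = 77<<7 = 9856; acc -> 9860, shift -> 14
byte 2=0x66: payload=0x66=102, contrib = 102<<14 = 1671168; acc -> 1681028, shift -> 21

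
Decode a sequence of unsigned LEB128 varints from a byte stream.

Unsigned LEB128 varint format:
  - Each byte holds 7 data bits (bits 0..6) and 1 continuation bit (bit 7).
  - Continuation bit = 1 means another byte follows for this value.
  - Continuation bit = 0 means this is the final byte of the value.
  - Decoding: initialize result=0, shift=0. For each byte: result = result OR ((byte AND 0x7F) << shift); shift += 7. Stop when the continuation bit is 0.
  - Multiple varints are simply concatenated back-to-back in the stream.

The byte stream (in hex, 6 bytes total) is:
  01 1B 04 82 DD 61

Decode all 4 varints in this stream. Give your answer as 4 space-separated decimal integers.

  byte[0]=0x01 cont=0 payload=0x01=1: acc |= 1<<0 -> acc=1 shift=7 [end]
Varint 1: bytes[0:1] = 01 -> value 1 (1 byte(s))
  byte[1]=0x1B cont=0 payload=0x1B=27: acc |= 27<<0 -> acc=27 shift=7 [end]
Varint 2: bytes[1:2] = 1B -> value 27 (1 byte(s))
  byte[2]=0x04 cont=0 payload=0x04=4: acc |= 4<<0 -> acc=4 shift=7 [end]
Varint 3: bytes[2:3] = 04 -> value 4 (1 byte(s))
  byte[3]=0x82 cont=1 payload=0x02=2: acc |= 2<<0 -> acc=2 shift=7
  byte[4]=0xDD cont=1 payload=0x5D=93: acc |= 93<<7 -> acc=11906 shift=14
  byte[5]=0x61 cont=0 payload=0x61=97: acc |= 97<<14 -> acc=1601154 shift=21 [end]
Varint 4: bytes[3:6] = 82 DD 61 -> value 1601154 (3 byte(s))

Answer: 1 27 4 1601154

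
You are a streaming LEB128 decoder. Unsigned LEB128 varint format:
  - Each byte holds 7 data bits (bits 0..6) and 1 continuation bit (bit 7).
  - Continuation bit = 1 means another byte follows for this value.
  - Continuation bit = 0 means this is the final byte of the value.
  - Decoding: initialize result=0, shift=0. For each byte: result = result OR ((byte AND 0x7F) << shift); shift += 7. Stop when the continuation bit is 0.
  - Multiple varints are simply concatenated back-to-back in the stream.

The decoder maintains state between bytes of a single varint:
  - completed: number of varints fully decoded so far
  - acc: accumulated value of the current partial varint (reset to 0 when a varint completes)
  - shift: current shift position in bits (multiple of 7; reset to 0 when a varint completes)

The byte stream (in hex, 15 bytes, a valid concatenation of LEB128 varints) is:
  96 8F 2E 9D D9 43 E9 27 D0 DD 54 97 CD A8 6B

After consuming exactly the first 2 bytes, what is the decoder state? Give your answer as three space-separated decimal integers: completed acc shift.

byte[0]=0x96 cont=1 payload=0x16: acc |= 22<<0 -> completed=0 acc=22 shift=7
byte[1]=0x8F cont=1 payload=0x0F: acc |= 15<<7 -> completed=0 acc=1942 shift=14

Answer: 0 1942 14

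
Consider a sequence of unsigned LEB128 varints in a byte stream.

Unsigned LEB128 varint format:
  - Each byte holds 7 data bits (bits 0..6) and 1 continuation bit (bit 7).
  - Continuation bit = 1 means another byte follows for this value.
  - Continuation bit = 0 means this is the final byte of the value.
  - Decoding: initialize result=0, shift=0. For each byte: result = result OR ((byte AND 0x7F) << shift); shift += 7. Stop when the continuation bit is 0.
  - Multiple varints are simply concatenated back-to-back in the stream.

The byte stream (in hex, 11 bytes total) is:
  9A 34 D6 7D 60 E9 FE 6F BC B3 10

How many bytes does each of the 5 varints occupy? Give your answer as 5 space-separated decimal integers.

  byte[0]=0x9A cont=1 payload=0x1A=26: acc |= 26<<0 -> acc=26 shift=7
  byte[1]=0x34 cont=0 payload=0x34=52: acc |= 52<<7 -> acc=6682 shift=14 [end]
Varint 1: bytes[0:2] = 9A 34 -> value 6682 (2 byte(s))
  byte[2]=0xD6 cont=1 payload=0x56=86: acc |= 86<<0 -> acc=86 shift=7
  byte[3]=0x7D cont=0 payload=0x7D=125: acc |= 125<<7 -> acc=16086 shift=14 [end]
Varint 2: bytes[2:4] = D6 7D -> value 16086 (2 byte(s))
  byte[4]=0x60 cont=0 payload=0x60=96: acc |= 96<<0 -> acc=96 shift=7 [end]
Varint 3: bytes[4:5] = 60 -> value 96 (1 byte(s))
  byte[5]=0xE9 cont=1 payload=0x69=105: acc |= 105<<0 -> acc=105 shift=7
  byte[6]=0xFE cont=1 payload=0x7E=126: acc |= 126<<7 -> acc=16233 shift=14
  byte[7]=0x6F cont=0 payload=0x6F=111: acc |= 111<<14 -> acc=1834857 shift=21 [end]
Varint 4: bytes[5:8] = E9 FE 6F -> value 1834857 (3 byte(s))
  byte[8]=0xBC cont=1 payload=0x3C=60: acc |= 60<<0 -> acc=60 shift=7
  byte[9]=0xB3 cont=1 payload=0x33=51: acc |= 51<<7 -> acc=6588 shift=14
  byte[10]=0x10 cont=0 payload=0x10=16: acc |= 16<<14 -> acc=268732 shift=21 [end]
Varint 5: bytes[8:11] = BC B3 10 -> value 268732 (3 byte(s))

Answer: 2 2 1 3 3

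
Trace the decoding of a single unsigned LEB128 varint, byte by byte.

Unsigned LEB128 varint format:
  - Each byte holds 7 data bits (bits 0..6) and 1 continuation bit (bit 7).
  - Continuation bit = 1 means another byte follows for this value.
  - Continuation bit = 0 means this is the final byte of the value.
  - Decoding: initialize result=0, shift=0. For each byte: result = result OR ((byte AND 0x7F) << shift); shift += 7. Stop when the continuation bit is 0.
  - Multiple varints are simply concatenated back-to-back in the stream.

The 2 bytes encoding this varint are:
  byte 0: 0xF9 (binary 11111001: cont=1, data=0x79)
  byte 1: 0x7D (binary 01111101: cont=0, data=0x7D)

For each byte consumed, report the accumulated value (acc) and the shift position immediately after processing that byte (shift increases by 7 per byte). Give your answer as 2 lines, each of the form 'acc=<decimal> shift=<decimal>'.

Answer: acc=121 shift=7
acc=16121 shift=14

Derivation:
byte 0=0xF9: payload=0x79=121, contrib = 121<<0 = 121; acc -> 121, shift -> 7
byte 1=0x7D: payload=0x7D=125, contrib = 125<<7 = 16000; acc -> 16121, shift -> 14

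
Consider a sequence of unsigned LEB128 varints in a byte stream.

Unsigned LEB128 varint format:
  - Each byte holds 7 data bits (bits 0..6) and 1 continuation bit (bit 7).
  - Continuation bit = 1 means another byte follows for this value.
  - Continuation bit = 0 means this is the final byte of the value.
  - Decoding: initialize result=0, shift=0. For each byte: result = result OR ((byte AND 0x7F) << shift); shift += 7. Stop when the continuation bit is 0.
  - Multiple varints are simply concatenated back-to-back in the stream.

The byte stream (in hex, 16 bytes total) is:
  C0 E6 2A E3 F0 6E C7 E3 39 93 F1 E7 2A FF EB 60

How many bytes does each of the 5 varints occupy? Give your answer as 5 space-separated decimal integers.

Answer: 3 3 3 4 3

Derivation:
  byte[0]=0xC0 cont=1 payload=0x40=64: acc |= 64<<0 -> acc=64 shift=7
  byte[1]=0xE6 cont=1 payload=0x66=102: acc |= 102<<7 -> acc=13120 shift=14
  byte[2]=0x2A cont=0 payload=0x2A=42: acc |= 42<<14 -> acc=701248 shift=21 [end]
Varint 1: bytes[0:3] = C0 E6 2A -> value 701248 (3 byte(s))
  byte[3]=0xE3 cont=1 payload=0x63=99: acc |= 99<<0 -> acc=99 shift=7
  byte[4]=0xF0 cont=1 payload=0x70=112: acc |= 112<<7 -> acc=14435 shift=14
  byte[5]=0x6E cont=0 payload=0x6E=110: acc |= 110<<14 -> acc=1816675 shift=21 [end]
Varint 2: bytes[3:6] = E3 F0 6E -> value 1816675 (3 byte(s))
  byte[6]=0xC7 cont=1 payload=0x47=71: acc |= 71<<0 -> acc=71 shift=7
  byte[7]=0xE3 cont=1 payload=0x63=99: acc |= 99<<7 -> acc=12743 shift=14
  byte[8]=0x39 cont=0 payload=0x39=57: acc |= 57<<14 -> acc=946631 shift=21 [end]
Varint 3: bytes[6:9] = C7 E3 39 -> value 946631 (3 byte(s))
  byte[9]=0x93 cont=1 payload=0x13=19: acc |= 19<<0 -> acc=19 shift=7
  byte[10]=0xF1 cont=1 payload=0x71=113: acc |= 113<<7 -> acc=14483 shift=14
  byte[11]=0xE7 cont=1 payload=0x67=103: acc |= 103<<14 -> acc=1702035 shift=21
  byte[12]=0x2A cont=0 payload=0x2A=42: acc |= 42<<21 -> acc=89782419 shift=28 [end]
Varint 4: bytes[9:13] = 93 F1 E7 2A -> value 89782419 (4 byte(s))
  byte[13]=0xFF cont=1 payload=0x7F=127: acc |= 127<<0 -> acc=127 shift=7
  byte[14]=0xEB cont=1 payload=0x6B=107: acc |= 107<<7 -> acc=13823 shift=14
  byte[15]=0x60 cont=0 payload=0x60=96: acc |= 96<<14 -> acc=1586687 shift=21 [end]
Varint 5: bytes[13:16] = FF EB 60 -> value 1586687 (3 byte(s))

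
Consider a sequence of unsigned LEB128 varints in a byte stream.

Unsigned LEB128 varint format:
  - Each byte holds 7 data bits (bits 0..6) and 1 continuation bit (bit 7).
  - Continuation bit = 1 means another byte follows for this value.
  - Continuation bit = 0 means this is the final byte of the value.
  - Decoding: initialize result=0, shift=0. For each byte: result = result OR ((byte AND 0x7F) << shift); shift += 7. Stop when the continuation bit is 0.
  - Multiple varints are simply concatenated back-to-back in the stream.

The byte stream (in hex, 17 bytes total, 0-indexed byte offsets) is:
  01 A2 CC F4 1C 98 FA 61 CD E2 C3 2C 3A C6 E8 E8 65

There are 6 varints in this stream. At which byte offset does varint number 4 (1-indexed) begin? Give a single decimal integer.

  byte[0]=0x01 cont=0 payload=0x01=1: acc |= 1<<0 -> acc=1 shift=7 [end]
Varint 1: bytes[0:1] = 01 -> value 1 (1 byte(s))
  byte[1]=0xA2 cont=1 payload=0x22=34: acc |= 34<<0 -> acc=34 shift=7
  byte[2]=0xCC cont=1 payload=0x4C=76: acc |= 76<<7 -> acc=9762 shift=14
  byte[3]=0xF4 cont=1 payload=0x74=116: acc |= 116<<14 -> acc=1910306 shift=21
  byte[4]=0x1C cont=0 payload=0x1C=28: acc |= 28<<21 -> acc=60630562 shift=28 [end]
Varint 2: bytes[1:5] = A2 CC F4 1C -> value 60630562 (4 byte(s))
  byte[5]=0x98 cont=1 payload=0x18=24: acc |= 24<<0 -> acc=24 shift=7
  byte[6]=0xFA cont=1 payload=0x7A=122: acc |= 122<<7 -> acc=15640 shift=14
  byte[7]=0x61 cont=0 payload=0x61=97: acc |= 97<<14 -> acc=1604888 shift=21 [end]
Varint 3: bytes[5:8] = 98 FA 61 -> value 1604888 (3 byte(s))
  byte[8]=0xCD cont=1 payload=0x4D=77: acc |= 77<<0 -> acc=77 shift=7
  byte[9]=0xE2 cont=1 payload=0x62=98: acc |= 98<<7 -> acc=12621 shift=14
  byte[10]=0xC3 cont=1 payload=0x43=67: acc |= 67<<14 -> acc=1110349 shift=21
  byte[11]=0x2C cont=0 payload=0x2C=44: acc |= 44<<21 -> acc=93385037 shift=28 [end]
Varint 4: bytes[8:12] = CD E2 C3 2C -> value 93385037 (4 byte(s))
  byte[12]=0x3A cont=0 payload=0x3A=58: acc |= 58<<0 -> acc=58 shift=7 [end]
Varint 5: bytes[12:13] = 3A -> value 58 (1 byte(s))
  byte[13]=0xC6 cont=1 payload=0x46=70: acc |= 70<<0 -> acc=70 shift=7
  byte[14]=0xE8 cont=1 payload=0x68=104: acc |= 104<<7 -> acc=13382 shift=14
  byte[15]=0xE8 cont=1 payload=0x68=104: acc |= 104<<14 -> acc=1717318 shift=21
  byte[16]=0x65 cont=0 payload=0x65=101: acc |= 101<<21 -> acc=213529670 shift=28 [end]
Varint 6: bytes[13:17] = C6 E8 E8 65 -> value 213529670 (4 byte(s))

Answer: 8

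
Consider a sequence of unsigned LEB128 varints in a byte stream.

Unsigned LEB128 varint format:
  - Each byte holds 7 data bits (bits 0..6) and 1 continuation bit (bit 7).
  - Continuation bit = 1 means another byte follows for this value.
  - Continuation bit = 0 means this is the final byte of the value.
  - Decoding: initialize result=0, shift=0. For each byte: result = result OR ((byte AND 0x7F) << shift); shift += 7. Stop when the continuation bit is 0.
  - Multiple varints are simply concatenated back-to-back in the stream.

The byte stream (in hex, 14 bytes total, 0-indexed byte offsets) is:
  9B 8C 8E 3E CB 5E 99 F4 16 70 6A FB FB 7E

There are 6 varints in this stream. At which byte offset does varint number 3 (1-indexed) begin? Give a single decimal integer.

  byte[0]=0x9B cont=1 payload=0x1B=27: acc |= 27<<0 -> acc=27 shift=7
  byte[1]=0x8C cont=1 payload=0x0C=12: acc |= 12<<7 -> acc=1563 shift=14
  byte[2]=0x8E cont=1 payload=0x0E=14: acc |= 14<<14 -> acc=230939 shift=21
  byte[3]=0x3E cont=0 payload=0x3E=62: acc |= 62<<21 -> acc=130254363 shift=28 [end]
Varint 1: bytes[0:4] = 9B 8C 8E 3E -> value 130254363 (4 byte(s))
  byte[4]=0xCB cont=1 payload=0x4B=75: acc |= 75<<0 -> acc=75 shift=7
  byte[5]=0x5E cont=0 payload=0x5E=94: acc |= 94<<7 -> acc=12107 shift=14 [end]
Varint 2: bytes[4:6] = CB 5E -> value 12107 (2 byte(s))
  byte[6]=0x99 cont=1 payload=0x19=25: acc |= 25<<0 -> acc=25 shift=7
  byte[7]=0xF4 cont=1 payload=0x74=116: acc |= 116<<7 -> acc=14873 shift=14
  byte[8]=0x16 cont=0 payload=0x16=22: acc |= 22<<14 -> acc=375321 shift=21 [end]
Varint 3: bytes[6:9] = 99 F4 16 -> value 375321 (3 byte(s))
  byte[9]=0x70 cont=0 payload=0x70=112: acc |= 112<<0 -> acc=112 shift=7 [end]
Varint 4: bytes[9:10] = 70 -> value 112 (1 byte(s))
  byte[10]=0x6A cont=0 payload=0x6A=106: acc |= 106<<0 -> acc=106 shift=7 [end]
Varint 5: bytes[10:11] = 6A -> value 106 (1 byte(s))
  byte[11]=0xFB cont=1 payload=0x7B=123: acc |= 123<<0 -> acc=123 shift=7
  byte[12]=0xFB cont=1 payload=0x7B=123: acc |= 123<<7 -> acc=15867 shift=14
  byte[13]=0x7E cont=0 payload=0x7E=126: acc |= 126<<14 -> acc=2080251 shift=21 [end]
Varint 6: bytes[11:14] = FB FB 7E -> value 2080251 (3 byte(s))

Answer: 6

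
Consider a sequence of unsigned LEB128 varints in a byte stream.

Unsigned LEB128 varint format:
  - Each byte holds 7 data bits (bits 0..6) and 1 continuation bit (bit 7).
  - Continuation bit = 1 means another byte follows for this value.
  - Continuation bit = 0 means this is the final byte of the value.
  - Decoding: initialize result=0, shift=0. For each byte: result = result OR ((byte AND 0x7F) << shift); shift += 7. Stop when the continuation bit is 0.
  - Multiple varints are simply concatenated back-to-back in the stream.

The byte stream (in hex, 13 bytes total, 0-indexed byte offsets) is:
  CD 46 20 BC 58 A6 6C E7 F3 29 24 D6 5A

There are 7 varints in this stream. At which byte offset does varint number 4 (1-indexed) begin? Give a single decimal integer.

Answer: 5

Derivation:
  byte[0]=0xCD cont=1 payload=0x4D=77: acc |= 77<<0 -> acc=77 shift=7
  byte[1]=0x46 cont=0 payload=0x46=70: acc |= 70<<7 -> acc=9037 shift=14 [end]
Varint 1: bytes[0:2] = CD 46 -> value 9037 (2 byte(s))
  byte[2]=0x20 cont=0 payload=0x20=32: acc |= 32<<0 -> acc=32 shift=7 [end]
Varint 2: bytes[2:3] = 20 -> value 32 (1 byte(s))
  byte[3]=0xBC cont=1 payload=0x3C=60: acc |= 60<<0 -> acc=60 shift=7
  byte[4]=0x58 cont=0 payload=0x58=88: acc |= 88<<7 -> acc=11324 shift=14 [end]
Varint 3: bytes[3:5] = BC 58 -> value 11324 (2 byte(s))
  byte[5]=0xA6 cont=1 payload=0x26=38: acc |= 38<<0 -> acc=38 shift=7
  byte[6]=0x6C cont=0 payload=0x6C=108: acc |= 108<<7 -> acc=13862 shift=14 [end]
Varint 4: bytes[5:7] = A6 6C -> value 13862 (2 byte(s))
  byte[7]=0xE7 cont=1 payload=0x67=103: acc |= 103<<0 -> acc=103 shift=7
  byte[8]=0xF3 cont=1 payload=0x73=115: acc |= 115<<7 -> acc=14823 shift=14
  byte[9]=0x29 cont=0 payload=0x29=41: acc |= 41<<14 -> acc=686567 shift=21 [end]
Varint 5: bytes[7:10] = E7 F3 29 -> value 686567 (3 byte(s))
  byte[10]=0x24 cont=0 payload=0x24=36: acc |= 36<<0 -> acc=36 shift=7 [end]
Varint 6: bytes[10:11] = 24 -> value 36 (1 byte(s))
  byte[11]=0xD6 cont=1 payload=0x56=86: acc |= 86<<0 -> acc=86 shift=7
  byte[12]=0x5A cont=0 payload=0x5A=90: acc |= 90<<7 -> acc=11606 shift=14 [end]
Varint 7: bytes[11:13] = D6 5A -> value 11606 (2 byte(s))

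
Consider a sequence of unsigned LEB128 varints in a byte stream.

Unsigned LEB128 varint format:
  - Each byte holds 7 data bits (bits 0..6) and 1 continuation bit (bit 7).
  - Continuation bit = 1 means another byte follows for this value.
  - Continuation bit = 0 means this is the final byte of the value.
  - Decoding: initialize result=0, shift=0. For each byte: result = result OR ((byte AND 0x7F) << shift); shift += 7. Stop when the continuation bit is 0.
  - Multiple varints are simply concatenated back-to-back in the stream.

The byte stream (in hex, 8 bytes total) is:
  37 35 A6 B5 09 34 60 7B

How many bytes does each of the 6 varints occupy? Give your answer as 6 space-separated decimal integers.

Answer: 1 1 3 1 1 1

Derivation:
  byte[0]=0x37 cont=0 payload=0x37=55: acc |= 55<<0 -> acc=55 shift=7 [end]
Varint 1: bytes[0:1] = 37 -> value 55 (1 byte(s))
  byte[1]=0x35 cont=0 payload=0x35=53: acc |= 53<<0 -> acc=53 shift=7 [end]
Varint 2: bytes[1:2] = 35 -> value 53 (1 byte(s))
  byte[2]=0xA6 cont=1 payload=0x26=38: acc |= 38<<0 -> acc=38 shift=7
  byte[3]=0xB5 cont=1 payload=0x35=53: acc |= 53<<7 -> acc=6822 shift=14
  byte[4]=0x09 cont=0 payload=0x09=9: acc |= 9<<14 -> acc=154278 shift=21 [end]
Varint 3: bytes[2:5] = A6 B5 09 -> value 154278 (3 byte(s))
  byte[5]=0x34 cont=0 payload=0x34=52: acc |= 52<<0 -> acc=52 shift=7 [end]
Varint 4: bytes[5:6] = 34 -> value 52 (1 byte(s))
  byte[6]=0x60 cont=0 payload=0x60=96: acc |= 96<<0 -> acc=96 shift=7 [end]
Varint 5: bytes[6:7] = 60 -> value 96 (1 byte(s))
  byte[7]=0x7B cont=0 payload=0x7B=123: acc |= 123<<0 -> acc=123 shift=7 [end]
Varint 6: bytes[7:8] = 7B -> value 123 (1 byte(s))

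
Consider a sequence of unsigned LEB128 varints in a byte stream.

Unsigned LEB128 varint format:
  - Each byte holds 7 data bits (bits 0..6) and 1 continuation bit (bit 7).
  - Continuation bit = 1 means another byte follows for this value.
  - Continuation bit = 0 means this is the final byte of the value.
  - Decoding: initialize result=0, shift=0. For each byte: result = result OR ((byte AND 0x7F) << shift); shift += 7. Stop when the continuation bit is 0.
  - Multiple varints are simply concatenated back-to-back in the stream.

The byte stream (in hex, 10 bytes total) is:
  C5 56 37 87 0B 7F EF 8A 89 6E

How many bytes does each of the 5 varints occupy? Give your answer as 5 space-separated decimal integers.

Answer: 2 1 2 1 4

Derivation:
  byte[0]=0xC5 cont=1 payload=0x45=69: acc |= 69<<0 -> acc=69 shift=7
  byte[1]=0x56 cont=0 payload=0x56=86: acc |= 86<<7 -> acc=11077 shift=14 [end]
Varint 1: bytes[0:2] = C5 56 -> value 11077 (2 byte(s))
  byte[2]=0x37 cont=0 payload=0x37=55: acc |= 55<<0 -> acc=55 shift=7 [end]
Varint 2: bytes[2:3] = 37 -> value 55 (1 byte(s))
  byte[3]=0x87 cont=1 payload=0x07=7: acc |= 7<<0 -> acc=7 shift=7
  byte[4]=0x0B cont=0 payload=0x0B=11: acc |= 11<<7 -> acc=1415 shift=14 [end]
Varint 3: bytes[3:5] = 87 0B -> value 1415 (2 byte(s))
  byte[5]=0x7F cont=0 payload=0x7F=127: acc |= 127<<0 -> acc=127 shift=7 [end]
Varint 4: bytes[5:6] = 7F -> value 127 (1 byte(s))
  byte[6]=0xEF cont=1 payload=0x6F=111: acc |= 111<<0 -> acc=111 shift=7
  byte[7]=0x8A cont=1 payload=0x0A=10: acc |= 10<<7 -> acc=1391 shift=14
  byte[8]=0x89 cont=1 payload=0x09=9: acc |= 9<<14 -> acc=148847 shift=21
  byte[9]=0x6E cont=0 payload=0x6E=110: acc |= 110<<21 -> acc=230835567 shift=28 [end]
Varint 5: bytes[6:10] = EF 8A 89 6E -> value 230835567 (4 byte(s))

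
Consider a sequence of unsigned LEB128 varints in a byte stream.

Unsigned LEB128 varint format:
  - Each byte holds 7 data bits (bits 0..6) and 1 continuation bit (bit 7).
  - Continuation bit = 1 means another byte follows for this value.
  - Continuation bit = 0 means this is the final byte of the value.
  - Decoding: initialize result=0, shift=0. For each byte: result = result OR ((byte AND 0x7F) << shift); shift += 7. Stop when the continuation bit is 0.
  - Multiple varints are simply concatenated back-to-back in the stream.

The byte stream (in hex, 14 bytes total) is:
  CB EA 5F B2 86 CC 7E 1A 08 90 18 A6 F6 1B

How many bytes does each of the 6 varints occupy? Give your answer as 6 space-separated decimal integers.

Answer: 3 4 1 1 2 3

Derivation:
  byte[0]=0xCB cont=1 payload=0x4B=75: acc |= 75<<0 -> acc=75 shift=7
  byte[1]=0xEA cont=1 payload=0x6A=106: acc |= 106<<7 -> acc=13643 shift=14
  byte[2]=0x5F cont=0 payload=0x5F=95: acc |= 95<<14 -> acc=1570123 shift=21 [end]
Varint 1: bytes[0:3] = CB EA 5F -> value 1570123 (3 byte(s))
  byte[3]=0xB2 cont=1 payload=0x32=50: acc |= 50<<0 -> acc=50 shift=7
  byte[4]=0x86 cont=1 payload=0x06=6: acc |= 6<<7 -> acc=818 shift=14
  byte[5]=0xCC cont=1 payload=0x4C=76: acc |= 76<<14 -> acc=1246002 shift=21
  byte[6]=0x7E cont=0 payload=0x7E=126: acc |= 126<<21 -> acc=265487154 shift=28 [end]
Varint 2: bytes[3:7] = B2 86 CC 7E -> value 265487154 (4 byte(s))
  byte[7]=0x1A cont=0 payload=0x1A=26: acc |= 26<<0 -> acc=26 shift=7 [end]
Varint 3: bytes[7:8] = 1A -> value 26 (1 byte(s))
  byte[8]=0x08 cont=0 payload=0x08=8: acc |= 8<<0 -> acc=8 shift=7 [end]
Varint 4: bytes[8:9] = 08 -> value 8 (1 byte(s))
  byte[9]=0x90 cont=1 payload=0x10=16: acc |= 16<<0 -> acc=16 shift=7
  byte[10]=0x18 cont=0 payload=0x18=24: acc |= 24<<7 -> acc=3088 shift=14 [end]
Varint 5: bytes[9:11] = 90 18 -> value 3088 (2 byte(s))
  byte[11]=0xA6 cont=1 payload=0x26=38: acc |= 38<<0 -> acc=38 shift=7
  byte[12]=0xF6 cont=1 payload=0x76=118: acc |= 118<<7 -> acc=15142 shift=14
  byte[13]=0x1B cont=0 payload=0x1B=27: acc |= 27<<14 -> acc=457510 shift=21 [end]
Varint 6: bytes[11:14] = A6 F6 1B -> value 457510 (3 byte(s))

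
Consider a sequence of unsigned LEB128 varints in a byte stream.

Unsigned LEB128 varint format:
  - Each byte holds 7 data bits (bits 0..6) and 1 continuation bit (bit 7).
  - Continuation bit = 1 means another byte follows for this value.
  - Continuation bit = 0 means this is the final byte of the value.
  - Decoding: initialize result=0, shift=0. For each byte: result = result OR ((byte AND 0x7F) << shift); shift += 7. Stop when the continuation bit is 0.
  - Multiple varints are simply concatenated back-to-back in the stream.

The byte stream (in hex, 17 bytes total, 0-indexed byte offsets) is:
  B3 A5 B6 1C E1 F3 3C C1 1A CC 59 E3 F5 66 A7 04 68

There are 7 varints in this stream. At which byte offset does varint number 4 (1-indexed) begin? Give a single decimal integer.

  byte[0]=0xB3 cont=1 payload=0x33=51: acc |= 51<<0 -> acc=51 shift=7
  byte[1]=0xA5 cont=1 payload=0x25=37: acc |= 37<<7 -> acc=4787 shift=14
  byte[2]=0xB6 cont=1 payload=0x36=54: acc |= 54<<14 -> acc=889523 shift=21
  byte[3]=0x1C cont=0 payload=0x1C=28: acc |= 28<<21 -> acc=59609779 shift=28 [end]
Varint 1: bytes[0:4] = B3 A5 B6 1C -> value 59609779 (4 byte(s))
  byte[4]=0xE1 cont=1 payload=0x61=97: acc |= 97<<0 -> acc=97 shift=7
  byte[5]=0xF3 cont=1 payload=0x73=115: acc |= 115<<7 -> acc=14817 shift=14
  byte[6]=0x3C cont=0 payload=0x3C=60: acc |= 60<<14 -> acc=997857 shift=21 [end]
Varint 2: bytes[4:7] = E1 F3 3C -> value 997857 (3 byte(s))
  byte[7]=0xC1 cont=1 payload=0x41=65: acc |= 65<<0 -> acc=65 shift=7
  byte[8]=0x1A cont=0 payload=0x1A=26: acc |= 26<<7 -> acc=3393 shift=14 [end]
Varint 3: bytes[7:9] = C1 1A -> value 3393 (2 byte(s))
  byte[9]=0xCC cont=1 payload=0x4C=76: acc |= 76<<0 -> acc=76 shift=7
  byte[10]=0x59 cont=0 payload=0x59=89: acc |= 89<<7 -> acc=11468 shift=14 [end]
Varint 4: bytes[9:11] = CC 59 -> value 11468 (2 byte(s))
  byte[11]=0xE3 cont=1 payload=0x63=99: acc |= 99<<0 -> acc=99 shift=7
  byte[12]=0xF5 cont=1 payload=0x75=117: acc |= 117<<7 -> acc=15075 shift=14
  byte[13]=0x66 cont=0 payload=0x66=102: acc |= 102<<14 -> acc=1686243 shift=21 [end]
Varint 5: bytes[11:14] = E3 F5 66 -> value 1686243 (3 byte(s))
  byte[14]=0xA7 cont=1 payload=0x27=39: acc |= 39<<0 -> acc=39 shift=7
  byte[15]=0x04 cont=0 payload=0x04=4: acc |= 4<<7 -> acc=551 shift=14 [end]
Varint 6: bytes[14:16] = A7 04 -> value 551 (2 byte(s))
  byte[16]=0x68 cont=0 payload=0x68=104: acc |= 104<<0 -> acc=104 shift=7 [end]
Varint 7: bytes[16:17] = 68 -> value 104 (1 byte(s))

Answer: 9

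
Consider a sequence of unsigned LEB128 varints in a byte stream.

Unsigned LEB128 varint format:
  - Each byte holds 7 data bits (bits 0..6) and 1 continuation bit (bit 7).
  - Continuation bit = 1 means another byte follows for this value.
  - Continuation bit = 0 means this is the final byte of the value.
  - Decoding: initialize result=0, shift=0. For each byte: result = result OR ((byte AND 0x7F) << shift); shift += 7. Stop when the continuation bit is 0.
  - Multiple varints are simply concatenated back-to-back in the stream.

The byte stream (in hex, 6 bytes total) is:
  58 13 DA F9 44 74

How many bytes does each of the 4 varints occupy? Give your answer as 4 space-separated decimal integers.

Answer: 1 1 3 1

Derivation:
  byte[0]=0x58 cont=0 payload=0x58=88: acc |= 88<<0 -> acc=88 shift=7 [end]
Varint 1: bytes[0:1] = 58 -> value 88 (1 byte(s))
  byte[1]=0x13 cont=0 payload=0x13=19: acc |= 19<<0 -> acc=19 shift=7 [end]
Varint 2: bytes[1:2] = 13 -> value 19 (1 byte(s))
  byte[2]=0xDA cont=1 payload=0x5A=90: acc |= 90<<0 -> acc=90 shift=7
  byte[3]=0xF9 cont=1 payload=0x79=121: acc |= 121<<7 -> acc=15578 shift=14
  byte[4]=0x44 cont=0 payload=0x44=68: acc |= 68<<14 -> acc=1129690 shift=21 [end]
Varint 3: bytes[2:5] = DA F9 44 -> value 1129690 (3 byte(s))
  byte[5]=0x74 cont=0 payload=0x74=116: acc |= 116<<0 -> acc=116 shift=7 [end]
Varint 4: bytes[5:6] = 74 -> value 116 (1 byte(s))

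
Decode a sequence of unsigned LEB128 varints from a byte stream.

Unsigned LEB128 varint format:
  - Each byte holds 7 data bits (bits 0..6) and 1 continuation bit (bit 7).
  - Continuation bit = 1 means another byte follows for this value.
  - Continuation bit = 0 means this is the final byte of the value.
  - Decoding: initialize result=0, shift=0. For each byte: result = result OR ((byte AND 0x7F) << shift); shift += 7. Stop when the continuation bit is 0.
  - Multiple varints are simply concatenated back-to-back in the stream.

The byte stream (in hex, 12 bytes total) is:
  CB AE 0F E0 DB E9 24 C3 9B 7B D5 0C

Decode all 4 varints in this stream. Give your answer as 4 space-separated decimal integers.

Answer: 251723 77229536 2018755 1621

Derivation:
  byte[0]=0xCB cont=1 payload=0x4B=75: acc |= 75<<0 -> acc=75 shift=7
  byte[1]=0xAE cont=1 payload=0x2E=46: acc |= 46<<7 -> acc=5963 shift=14
  byte[2]=0x0F cont=0 payload=0x0F=15: acc |= 15<<14 -> acc=251723 shift=21 [end]
Varint 1: bytes[0:3] = CB AE 0F -> value 251723 (3 byte(s))
  byte[3]=0xE0 cont=1 payload=0x60=96: acc |= 96<<0 -> acc=96 shift=7
  byte[4]=0xDB cont=1 payload=0x5B=91: acc |= 91<<7 -> acc=11744 shift=14
  byte[5]=0xE9 cont=1 payload=0x69=105: acc |= 105<<14 -> acc=1732064 shift=21
  byte[6]=0x24 cont=0 payload=0x24=36: acc |= 36<<21 -> acc=77229536 shift=28 [end]
Varint 2: bytes[3:7] = E0 DB E9 24 -> value 77229536 (4 byte(s))
  byte[7]=0xC3 cont=1 payload=0x43=67: acc |= 67<<0 -> acc=67 shift=7
  byte[8]=0x9B cont=1 payload=0x1B=27: acc |= 27<<7 -> acc=3523 shift=14
  byte[9]=0x7B cont=0 payload=0x7B=123: acc |= 123<<14 -> acc=2018755 shift=21 [end]
Varint 3: bytes[7:10] = C3 9B 7B -> value 2018755 (3 byte(s))
  byte[10]=0xD5 cont=1 payload=0x55=85: acc |= 85<<0 -> acc=85 shift=7
  byte[11]=0x0C cont=0 payload=0x0C=12: acc |= 12<<7 -> acc=1621 shift=14 [end]
Varint 4: bytes[10:12] = D5 0C -> value 1621 (2 byte(s))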